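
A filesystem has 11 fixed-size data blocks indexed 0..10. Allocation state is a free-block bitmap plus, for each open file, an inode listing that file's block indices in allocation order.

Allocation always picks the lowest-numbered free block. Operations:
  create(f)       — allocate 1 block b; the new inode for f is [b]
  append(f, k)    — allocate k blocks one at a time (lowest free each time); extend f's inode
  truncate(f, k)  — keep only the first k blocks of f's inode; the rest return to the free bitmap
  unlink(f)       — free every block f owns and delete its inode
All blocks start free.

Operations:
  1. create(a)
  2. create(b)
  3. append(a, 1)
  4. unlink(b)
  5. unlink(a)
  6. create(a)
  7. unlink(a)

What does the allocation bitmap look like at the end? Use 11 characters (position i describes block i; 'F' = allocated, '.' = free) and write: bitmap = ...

after create(a) → a:[0]  free=[F..........]
after create(b) → a:[0], b:[1]  free=[FF.........]
after append(a, 1) → a:[0, 2], b:[1]  free=[FFF........]
after unlink(b) → a:[0, 2]  free=[F.F........]
after unlink(a) →   free=[...........]
after create(a) → a:[0]  free=[F..........]
after unlink(a) →   free=[...........]

bitmap = ...........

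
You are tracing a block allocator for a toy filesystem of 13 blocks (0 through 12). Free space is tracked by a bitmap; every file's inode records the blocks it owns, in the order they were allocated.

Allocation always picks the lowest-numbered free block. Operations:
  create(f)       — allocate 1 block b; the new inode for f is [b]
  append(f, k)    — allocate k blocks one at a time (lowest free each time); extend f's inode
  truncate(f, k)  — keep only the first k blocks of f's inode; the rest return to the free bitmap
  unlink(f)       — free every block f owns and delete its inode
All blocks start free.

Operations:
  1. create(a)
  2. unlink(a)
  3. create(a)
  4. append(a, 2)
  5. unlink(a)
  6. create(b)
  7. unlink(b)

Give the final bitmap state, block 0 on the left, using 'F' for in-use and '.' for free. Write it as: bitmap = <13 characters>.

bitmap = .............

after create(a) → a:[0]  free=[F............]
after unlink(a) →   free=[.............]
after create(a) → a:[0]  free=[F............]
after append(a, 2) → a:[0, 1, 2]  free=[FFF..........]
after unlink(a) →   free=[.............]
after create(b) → b:[0]  free=[F............]
after unlink(b) →   free=[.............]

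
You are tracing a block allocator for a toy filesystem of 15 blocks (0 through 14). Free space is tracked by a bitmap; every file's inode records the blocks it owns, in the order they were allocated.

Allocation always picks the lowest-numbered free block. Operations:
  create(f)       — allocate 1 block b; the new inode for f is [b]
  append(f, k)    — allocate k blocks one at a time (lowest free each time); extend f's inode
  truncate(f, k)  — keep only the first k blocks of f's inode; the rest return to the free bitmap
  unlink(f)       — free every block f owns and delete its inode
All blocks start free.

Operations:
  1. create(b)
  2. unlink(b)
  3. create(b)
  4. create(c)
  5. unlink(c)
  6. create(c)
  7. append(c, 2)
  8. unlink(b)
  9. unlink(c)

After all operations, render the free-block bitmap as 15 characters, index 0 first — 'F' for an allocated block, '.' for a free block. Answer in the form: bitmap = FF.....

bitmap = ...............

  1. create(b)  ⇒  F..............  {b→[0]}
  2. unlink(b)  ⇒  ...............  {}
  3. create(b)  ⇒  F..............  {b→[0]}
  4. create(c)  ⇒  FF.............  {b→[0]; c→[1]}
  5. unlink(c)  ⇒  F..............  {b→[0]}
  6. create(c)  ⇒  FF.............  {b→[0]; c→[1]}
  7. append(c, 2)  ⇒  FFFF...........  {b→[0]; c→[1, 2, 3]}
  8. unlink(b)  ⇒  .FFF...........  {c→[1, 2, 3]}
  9. unlink(c)  ⇒  ...............  {}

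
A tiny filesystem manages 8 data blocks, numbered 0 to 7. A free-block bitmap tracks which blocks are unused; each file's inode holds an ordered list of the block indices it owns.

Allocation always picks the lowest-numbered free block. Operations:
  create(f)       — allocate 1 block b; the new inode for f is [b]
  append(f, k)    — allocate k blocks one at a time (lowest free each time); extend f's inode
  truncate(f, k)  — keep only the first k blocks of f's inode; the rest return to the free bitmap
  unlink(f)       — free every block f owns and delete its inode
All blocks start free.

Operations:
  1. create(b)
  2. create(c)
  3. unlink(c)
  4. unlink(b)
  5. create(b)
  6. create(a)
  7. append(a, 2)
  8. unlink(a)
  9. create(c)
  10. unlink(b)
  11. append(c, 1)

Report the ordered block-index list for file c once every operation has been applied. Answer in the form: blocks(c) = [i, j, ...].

  1. create(b)  ⇒  F.......  {b→[0]}
  2. create(c)  ⇒  FF......  {b→[0]; c→[1]}
  3. unlink(c)  ⇒  F.......  {b→[0]}
  4. unlink(b)  ⇒  ........  {}
  5. create(b)  ⇒  F.......  {b→[0]}
  6. create(a)  ⇒  FF......  {a→[1]; b→[0]}
  7. append(a, 2)  ⇒  FFFF....  {a→[1, 2, 3]; b→[0]}
  8. unlink(a)  ⇒  F.......  {b→[0]}
  9. create(c)  ⇒  FF......  {b→[0]; c→[1]}
  10. unlink(b)  ⇒  .F......  {c→[1]}
  11. append(c, 1)  ⇒  FF......  {c→[1, 0]}

blocks(c) = [1, 0]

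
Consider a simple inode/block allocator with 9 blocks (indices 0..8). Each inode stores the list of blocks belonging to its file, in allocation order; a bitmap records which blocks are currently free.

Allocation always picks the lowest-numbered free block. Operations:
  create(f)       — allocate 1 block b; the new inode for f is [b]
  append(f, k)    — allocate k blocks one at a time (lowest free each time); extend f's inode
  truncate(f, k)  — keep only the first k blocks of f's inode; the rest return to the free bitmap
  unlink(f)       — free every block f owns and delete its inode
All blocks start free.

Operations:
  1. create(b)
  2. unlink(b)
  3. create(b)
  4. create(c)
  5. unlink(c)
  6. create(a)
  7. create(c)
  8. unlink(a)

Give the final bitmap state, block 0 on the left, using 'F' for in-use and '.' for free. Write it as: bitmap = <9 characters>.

bitmap = F.F......

create(b): bitmap=F........ | b=[0]
unlink(b): bitmap=......... | 
create(b): bitmap=F........ | b=[0]
create(c): bitmap=FF....... | b=[0] c=[1]
unlink(c): bitmap=F........ | b=[0]
create(a): bitmap=FF....... | a=[1] b=[0]
create(c): bitmap=FFF...... | a=[1] b=[0] c=[2]
unlink(a): bitmap=F.F...... | b=[0] c=[2]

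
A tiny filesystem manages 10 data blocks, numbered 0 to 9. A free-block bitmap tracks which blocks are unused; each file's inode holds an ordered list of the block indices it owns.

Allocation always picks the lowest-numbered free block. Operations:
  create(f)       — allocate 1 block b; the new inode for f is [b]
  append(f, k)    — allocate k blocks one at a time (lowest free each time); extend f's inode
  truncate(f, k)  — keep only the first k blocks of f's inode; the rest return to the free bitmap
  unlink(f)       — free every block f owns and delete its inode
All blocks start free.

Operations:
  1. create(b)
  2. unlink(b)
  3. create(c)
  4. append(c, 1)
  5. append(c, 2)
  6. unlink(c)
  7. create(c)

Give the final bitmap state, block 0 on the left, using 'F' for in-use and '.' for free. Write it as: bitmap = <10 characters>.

bitmap = F.........

[1] create(b) — b=0 (map F.........)
[2] unlink(b) —  (map ..........)
[3] create(c) — c=0 (map F.........)
[4] append(c, 1) — c=0,1 (map FF........)
[5] append(c, 2) — c=0,1,2,3 (map FFFF......)
[6] unlink(c) —  (map ..........)
[7] create(c) — c=0 (map F.........)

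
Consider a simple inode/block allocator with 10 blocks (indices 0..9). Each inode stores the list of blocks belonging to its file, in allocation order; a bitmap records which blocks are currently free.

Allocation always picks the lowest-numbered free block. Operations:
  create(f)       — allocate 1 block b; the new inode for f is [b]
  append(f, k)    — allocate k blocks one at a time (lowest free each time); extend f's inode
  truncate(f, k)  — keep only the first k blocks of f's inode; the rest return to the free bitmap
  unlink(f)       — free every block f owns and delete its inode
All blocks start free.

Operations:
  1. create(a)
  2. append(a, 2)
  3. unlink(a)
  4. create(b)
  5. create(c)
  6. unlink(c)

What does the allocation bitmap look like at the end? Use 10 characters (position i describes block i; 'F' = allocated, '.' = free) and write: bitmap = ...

bitmap = F.........

  1. create(a)  ⇒  F.........  {a→[0]}
  2. append(a, 2)  ⇒  FFF.......  {a→[0, 1, 2]}
  3. unlink(a)  ⇒  ..........  {}
  4. create(b)  ⇒  F.........  {b→[0]}
  5. create(c)  ⇒  FF........  {b→[0]; c→[1]}
  6. unlink(c)  ⇒  F.........  {b→[0]}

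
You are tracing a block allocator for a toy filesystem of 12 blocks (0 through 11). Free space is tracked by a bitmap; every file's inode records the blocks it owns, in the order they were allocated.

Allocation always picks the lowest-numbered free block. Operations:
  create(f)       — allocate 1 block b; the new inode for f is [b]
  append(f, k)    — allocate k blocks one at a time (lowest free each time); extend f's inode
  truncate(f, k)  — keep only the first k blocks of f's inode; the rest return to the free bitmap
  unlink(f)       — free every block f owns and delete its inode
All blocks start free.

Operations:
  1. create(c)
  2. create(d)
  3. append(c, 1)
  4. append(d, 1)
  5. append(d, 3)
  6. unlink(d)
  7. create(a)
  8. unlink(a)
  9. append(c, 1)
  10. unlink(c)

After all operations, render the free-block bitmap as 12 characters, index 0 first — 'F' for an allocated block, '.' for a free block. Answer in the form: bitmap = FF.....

create(c): bitmap=F........... | c=[0]
create(d): bitmap=FF.......... | c=[0] d=[1]
append(c, 1): bitmap=FFF......... | c=[0, 2] d=[1]
append(d, 1): bitmap=FFFF........ | c=[0, 2] d=[1, 3]
append(d, 3): bitmap=FFFFFFF..... | c=[0, 2] d=[1, 3, 4, 5, 6]
unlink(d): bitmap=F.F......... | c=[0, 2]
create(a): bitmap=FFF......... | a=[1] c=[0, 2]
unlink(a): bitmap=F.F......... | c=[0, 2]
append(c, 1): bitmap=FFF......... | c=[0, 2, 1]
unlink(c): bitmap=............ | 

bitmap = ............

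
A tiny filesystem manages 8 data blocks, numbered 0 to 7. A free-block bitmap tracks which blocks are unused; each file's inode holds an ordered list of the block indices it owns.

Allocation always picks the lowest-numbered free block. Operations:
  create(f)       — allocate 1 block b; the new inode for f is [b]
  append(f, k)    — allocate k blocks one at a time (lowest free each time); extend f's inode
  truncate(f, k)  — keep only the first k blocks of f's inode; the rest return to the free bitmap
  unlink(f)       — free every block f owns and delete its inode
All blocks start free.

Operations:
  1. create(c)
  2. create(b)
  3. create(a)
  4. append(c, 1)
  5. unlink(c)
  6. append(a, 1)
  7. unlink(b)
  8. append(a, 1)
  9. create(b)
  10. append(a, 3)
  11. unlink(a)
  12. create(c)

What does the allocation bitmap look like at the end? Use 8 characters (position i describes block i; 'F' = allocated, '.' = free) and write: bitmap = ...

bitmap = F..F....

create(c): bitmap=F....... | c=[0]
create(b): bitmap=FF...... | b=[1] c=[0]
create(a): bitmap=FFF..... | a=[2] b=[1] c=[0]
append(c, 1): bitmap=FFFF.... | a=[2] b=[1] c=[0, 3]
unlink(c): bitmap=.FF..... | a=[2] b=[1]
append(a, 1): bitmap=FFF..... | a=[2, 0] b=[1]
unlink(b): bitmap=F.F..... | a=[2, 0]
append(a, 1): bitmap=FFF..... | a=[2, 0, 1]
create(b): bitmap=FFFF.... | a=[2, 0, 1] b=[3]
append(a, 3): bitmap=FFFFFFF. | a=[2, 0, 1, 4, 5, 6] b=[3]
unlink(a): bitmap=...F.... | b=[3]
create(c): bitmap=F..F.... | b=[3] c=[0]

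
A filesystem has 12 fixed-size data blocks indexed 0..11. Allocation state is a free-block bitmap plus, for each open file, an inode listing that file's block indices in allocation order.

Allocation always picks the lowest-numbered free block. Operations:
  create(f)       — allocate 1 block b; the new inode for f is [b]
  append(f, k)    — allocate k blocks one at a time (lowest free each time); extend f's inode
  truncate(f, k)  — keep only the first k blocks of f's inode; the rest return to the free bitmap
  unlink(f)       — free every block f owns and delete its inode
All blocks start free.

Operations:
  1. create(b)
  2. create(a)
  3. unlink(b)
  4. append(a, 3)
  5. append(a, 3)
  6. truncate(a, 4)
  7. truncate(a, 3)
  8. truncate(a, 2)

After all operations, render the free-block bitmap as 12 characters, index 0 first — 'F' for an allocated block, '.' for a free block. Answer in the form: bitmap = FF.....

bitmap = FF..........

after create(b) → b:[0]  free=[F...........]
after create(a) → a:[1], b:[0]  free=[FF..........]
after unlink(b) → a:[1]  free=[.F..........]
after append(a, 3) → a:[1, 0, 2, 3]  free=[FFFF........]
after append(a, 3) → a:[1, 0, 2, 3, 4, 5, 6]  free=[FFFFFFF.....]
after truncate(a, 4) → a:[1, 0, 2, 3]  free=[FFFF........]
after truncate(a, 3) → a:[1, 0, 2]  free=[FFF.........]
after truncate(a, 2) → a:[1, 0]  free=[FF..........]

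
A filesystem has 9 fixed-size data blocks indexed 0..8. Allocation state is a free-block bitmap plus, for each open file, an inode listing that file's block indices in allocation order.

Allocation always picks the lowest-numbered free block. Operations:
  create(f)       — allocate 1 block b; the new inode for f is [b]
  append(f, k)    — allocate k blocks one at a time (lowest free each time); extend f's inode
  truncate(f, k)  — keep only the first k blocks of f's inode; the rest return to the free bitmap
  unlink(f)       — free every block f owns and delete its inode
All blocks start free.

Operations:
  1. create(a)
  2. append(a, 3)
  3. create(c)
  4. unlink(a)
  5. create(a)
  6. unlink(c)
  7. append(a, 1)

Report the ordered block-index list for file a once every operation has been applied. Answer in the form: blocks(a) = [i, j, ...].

[1] create(a) — a=0 (map F........)
[2] append(a, 3) — a=0,1,2,3 (map FFFF.....)
[3] create(c) — a=0,1,2,3 c=4 (map FFFFF....)
[4] unlink(a) — c=4 (map ....F....)
[5] create(a) — a=0 c=4 (map F...F....)
[6] unlink(c) — a=0 (map F........)
[7] append(a, 1) — a=0,1 (map FF.......)

blocks(a) = [0, 1]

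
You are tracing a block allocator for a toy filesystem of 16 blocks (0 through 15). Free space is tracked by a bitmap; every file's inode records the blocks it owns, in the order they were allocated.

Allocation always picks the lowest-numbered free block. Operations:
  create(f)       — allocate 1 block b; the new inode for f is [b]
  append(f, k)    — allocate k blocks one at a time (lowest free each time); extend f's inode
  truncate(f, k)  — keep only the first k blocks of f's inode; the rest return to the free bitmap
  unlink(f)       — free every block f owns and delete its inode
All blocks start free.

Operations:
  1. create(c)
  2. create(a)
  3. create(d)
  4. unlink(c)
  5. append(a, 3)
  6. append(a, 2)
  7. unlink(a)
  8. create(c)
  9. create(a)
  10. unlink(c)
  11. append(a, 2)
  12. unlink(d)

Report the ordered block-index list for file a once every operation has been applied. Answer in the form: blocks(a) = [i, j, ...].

blocks(a) = [1, 0, 3]

  1. create(c)  ⇒  F...............  {c→[0]}
  2. create(a)  ⇒  FF..............  {a→[1]; c→[0]}
  3. create(d)  ⇒  FFF.............  {a→[1]; c→[0]; d→[2]}
  4. unlink(c)  ⇒  .FF.............  {a→[1]; d→[2]}
  5. append(a, 3)  ⇒  FFFFF...........  {a→[1, 0, 3, 4]; d→[2]}
  6. append(a, 2)  ⇒  FFFFFFF.........  {a→[1, 0, 3, 4, 5, 6]; d→[2]}
  7. unlink(a)  ⇒  ..F.............  {d→[2]}
  8. create(c)  ⇒  F.F.............  {c→[0]; d→[2]}
  9. create(a)  ⇒  FFF.............  {a→[1]; c→[0]; d→[2]}
  10. unlink(c)  ⇒  .FF.............  {a→[1]; d→[2]}
  11. append(a, 2)  ⇒  FFFF............  {a→[1, 0, 3]; d→[2]}
  12. unlink(d)  ⇒  FF.F............  {a→[1, 0, 3]}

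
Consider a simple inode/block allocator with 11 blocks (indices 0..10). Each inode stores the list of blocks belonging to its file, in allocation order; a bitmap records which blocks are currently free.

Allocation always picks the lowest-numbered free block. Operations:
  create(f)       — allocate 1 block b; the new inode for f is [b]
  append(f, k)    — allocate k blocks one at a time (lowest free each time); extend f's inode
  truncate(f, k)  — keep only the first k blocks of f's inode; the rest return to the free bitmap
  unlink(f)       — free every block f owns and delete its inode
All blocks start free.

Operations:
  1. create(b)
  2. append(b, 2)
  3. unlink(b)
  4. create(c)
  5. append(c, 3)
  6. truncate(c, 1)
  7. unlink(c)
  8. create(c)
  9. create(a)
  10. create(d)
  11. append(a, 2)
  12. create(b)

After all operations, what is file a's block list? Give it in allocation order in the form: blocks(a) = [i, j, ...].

blocks(a) = [1, 3, 4]

after create(b) → b:[0]  free=[F..........]
after append(b, 2) → b:[0, 1, 2]  free=[FFF........]
after unlink(b) →   free=[...........]
after create(c) → c:[0]  free=[F..........]
after append(c, 3) → c:[0, 1, 2, 3]  free=[FFFF.......]
after truncate(c, 1) → c:[0]  free=[F..........]
after unlink(c) →   free=[...........]
after create(c) → c:[0]  free=[F..........]
after create(a) → a:[1], c:[0]  free=[FF.........]
after create(d) → a:[1], c:[0], d:[2]  free=[FFF........]
after append(a, 2) → a:[1, 3, 4], c:[0], d:[2]  free=[FFFFF......]
after create(b) → a:[1, 3, 4], b:[5], c:[0], d:[2]  free=[FFFFFF.....]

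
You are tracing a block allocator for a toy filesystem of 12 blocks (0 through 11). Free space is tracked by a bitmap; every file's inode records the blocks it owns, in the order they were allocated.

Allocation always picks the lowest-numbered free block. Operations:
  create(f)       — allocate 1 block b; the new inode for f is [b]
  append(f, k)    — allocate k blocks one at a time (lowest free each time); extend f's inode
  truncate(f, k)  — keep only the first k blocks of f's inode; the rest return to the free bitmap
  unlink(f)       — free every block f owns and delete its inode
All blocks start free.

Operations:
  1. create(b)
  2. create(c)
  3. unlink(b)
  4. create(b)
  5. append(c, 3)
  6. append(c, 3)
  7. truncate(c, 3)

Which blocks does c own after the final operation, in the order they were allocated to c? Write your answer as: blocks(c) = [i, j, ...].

blocks(c) = [1, 2, 3]

after create(b) → b:[0]  free=[F...........]
after create(c) → b:[0], c:[1]  free=[FF..........]
after unlink(b) → c:[1]  free=[.F..........]
after create(b) → b:[0], c:[1]  free=[FF..........]
after append(c, 3) → b:[0], c:[1, 2, 3, 4]  free=[FFFFF.......]
after append(c, 3) → b:[0], c:[1, 2, 3, 4, 5, 6, 7]  free=[FFFFFFFF....]
after truncate(c, 3) → b:[0], c:[1, 2, 3]  free=[FFFF........]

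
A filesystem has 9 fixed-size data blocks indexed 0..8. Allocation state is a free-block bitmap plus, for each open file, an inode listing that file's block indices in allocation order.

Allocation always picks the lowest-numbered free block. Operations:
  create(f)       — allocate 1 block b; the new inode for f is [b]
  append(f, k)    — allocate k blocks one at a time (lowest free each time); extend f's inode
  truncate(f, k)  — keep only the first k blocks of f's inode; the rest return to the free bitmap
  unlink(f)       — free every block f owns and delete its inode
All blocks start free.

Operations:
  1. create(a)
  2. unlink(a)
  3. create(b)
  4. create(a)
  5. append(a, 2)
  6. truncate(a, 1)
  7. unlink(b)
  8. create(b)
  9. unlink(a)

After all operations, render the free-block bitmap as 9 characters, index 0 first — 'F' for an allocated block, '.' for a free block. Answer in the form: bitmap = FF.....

bitmap = F........

create(a): bitmap=F........ | a=[0]
unlink(a): bitmap=......... | 
create(b): bitmap=F........ | b=[0]
create(a): bitmap=FF....... | a=[1] b=[0]
append(a, 2): bitmap=FFFF..... | a=[1, 2, 3] b=[0]
truncate(a, 1): bitmap=FF....... | a=[1] b=[0]
unlink(b): bitmap=.F....... | a=[1]
create(b): bitmap=FF....... | a=[1] b=[0]
unlink(a): bitmap=F........ | b=[0]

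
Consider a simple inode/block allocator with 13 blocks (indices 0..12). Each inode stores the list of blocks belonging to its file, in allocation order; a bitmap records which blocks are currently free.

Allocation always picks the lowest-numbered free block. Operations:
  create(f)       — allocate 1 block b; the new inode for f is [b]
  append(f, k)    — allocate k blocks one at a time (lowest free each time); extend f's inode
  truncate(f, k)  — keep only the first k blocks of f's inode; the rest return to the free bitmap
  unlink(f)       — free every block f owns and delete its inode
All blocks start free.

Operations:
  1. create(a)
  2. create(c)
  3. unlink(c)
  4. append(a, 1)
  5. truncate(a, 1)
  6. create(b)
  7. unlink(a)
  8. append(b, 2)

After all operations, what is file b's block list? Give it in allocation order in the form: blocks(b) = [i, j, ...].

blocks(b) = [1, 0, 2]

after create(a) → a:[0]  free=[F............]
after create(c) → a:[0], c:[1]  free=[FF...........]
after unlink(c) → a:[0]  free=[F............]
after append(a, 1) → a:[0, 1]  free=[FF...........]
after truncate(a, 1) → a:[0]  free=[F............]
after create(b) → a:[0], b:[1]  free=[FF...........]
after unlink(a) → b:[1]  free=[.F...........]
after append(b, 2) → b:[1, 0, 2]  free=[FFF..........]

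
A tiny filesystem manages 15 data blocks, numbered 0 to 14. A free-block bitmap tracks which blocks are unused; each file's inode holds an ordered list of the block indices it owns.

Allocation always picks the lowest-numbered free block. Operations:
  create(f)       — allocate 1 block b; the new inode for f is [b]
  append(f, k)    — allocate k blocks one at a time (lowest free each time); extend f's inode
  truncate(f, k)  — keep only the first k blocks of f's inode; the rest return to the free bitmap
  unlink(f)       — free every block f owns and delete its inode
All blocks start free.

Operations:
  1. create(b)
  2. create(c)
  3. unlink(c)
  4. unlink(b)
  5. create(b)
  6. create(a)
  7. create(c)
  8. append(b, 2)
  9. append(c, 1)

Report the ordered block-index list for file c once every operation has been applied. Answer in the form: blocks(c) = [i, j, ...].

blocks(c) = [2, 5]

  1. create(b)  ⇒  F..............  {b→[0]}
  2. create(c)  ⇒  FF.............  {b→[0]; c→[1]}
  3. unlink(c)  ⇒  F..............  {b→[0]}
  4. unlink(b)  ⇒  ...............  {}
  5. create(b)  ⇒  F..............  {b→[0]}
  6. create(a)  ⇒  FF.............  {a→[1]; b→[0]}
  7. create(c)  ⇒  FFF............  {a→[1]; b→[0]; c→[2]}
  8. append(b, 2)  ⇒  FFFFF..........  {a→[1]; b→[0, 3, 4]; c→[2]}
  9. append(c, 1)  ⇒  FFFFFF.........  {a→[1]; b→[0, 3, 4]; c→[2, 5]}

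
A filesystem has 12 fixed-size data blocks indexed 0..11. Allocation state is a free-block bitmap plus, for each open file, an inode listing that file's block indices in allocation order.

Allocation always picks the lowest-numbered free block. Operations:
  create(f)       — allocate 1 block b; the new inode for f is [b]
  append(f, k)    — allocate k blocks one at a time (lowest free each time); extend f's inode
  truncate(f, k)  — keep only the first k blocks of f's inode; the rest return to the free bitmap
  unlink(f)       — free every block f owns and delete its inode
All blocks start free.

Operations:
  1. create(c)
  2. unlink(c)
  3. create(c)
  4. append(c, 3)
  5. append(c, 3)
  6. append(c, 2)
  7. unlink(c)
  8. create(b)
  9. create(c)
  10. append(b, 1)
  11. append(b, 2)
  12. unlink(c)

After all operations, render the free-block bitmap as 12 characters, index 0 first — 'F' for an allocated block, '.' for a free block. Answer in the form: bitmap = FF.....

bitmap = F.FFF.......

[1] create(c) — c=0 (map F...........)
[2] unlink(c) —  (map ............)
[3] create(c) — c=0 (map F...........)
[4] append(c, 3) — c=0,1,2,3 (map FFFF........)
[5] append(c, 3) — c=0,1,2,3,4,5,6 (map FFFFFFF.....)
[6] append(c, 2) — c=0,1,2,3,4,5,6,7,8 (map FFFFFFFFF...)
[7] unlink(c) —  (map ............)
[8] create(b) — b=0 (map F...........)
[9] create(c) — b=0 c=1 (map FF..........)
[10] append(b, 1) — b=0,2 c=1 (map FFF.........)
[11] append(b, 2) — b=0,2,3,4 c=1 (map FFFFF.......)
[12] unlink(c) — b=0,2,3,4 (map F.FFF.......)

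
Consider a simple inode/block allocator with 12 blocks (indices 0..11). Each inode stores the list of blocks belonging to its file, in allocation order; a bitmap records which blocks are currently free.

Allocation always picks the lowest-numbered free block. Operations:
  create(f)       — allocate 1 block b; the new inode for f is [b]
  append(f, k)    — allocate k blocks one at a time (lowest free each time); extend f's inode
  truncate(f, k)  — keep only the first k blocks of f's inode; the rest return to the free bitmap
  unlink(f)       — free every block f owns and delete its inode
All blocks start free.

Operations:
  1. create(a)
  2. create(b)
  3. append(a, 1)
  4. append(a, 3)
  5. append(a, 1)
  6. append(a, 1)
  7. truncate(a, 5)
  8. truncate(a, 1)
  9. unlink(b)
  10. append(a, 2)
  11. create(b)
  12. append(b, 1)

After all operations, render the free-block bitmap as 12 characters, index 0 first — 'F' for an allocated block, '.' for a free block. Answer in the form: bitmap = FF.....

bitmap = FFFFF.......

create(a): bitmap=F........... | a=[0]
create(b): bitmap=FF.......... | a=[0] b=[1]
append(a, 1): bitmap=FFF......... | a=[0, 2] b=[1]
append(a, 3): bitmap=FFFFFF...... | a=[0, 2, 3, 4, 5] b=[1]
append(a, 1): bitmap=FFFFFFF..... | a=[0, 2, 3, 4, 5, 6] b=[1]
append(a, 1): bitmap=FFFFFFFF.... | a=[0, 2, 3, 4, 5, 6, 7] b=[1]
truncate(a, 5): bitmap=FFFFFF...... | a=[0, 2, 3, 4, 5] b=[1]
truncate(a, 1): bitmap=FF.......... | a=[0] b=[1]
unlink(b): bitmap=F........... | a=[0]
append(a, 2): bitmap=FFF......... | a=[0, 1, 2]
create(b): bitmap=FFFF........ | a=[0, 1, 2] b=[3]
append(b, 1): bitmap=FFFFF....... | a=[0, 1, 2] b=[3, 4]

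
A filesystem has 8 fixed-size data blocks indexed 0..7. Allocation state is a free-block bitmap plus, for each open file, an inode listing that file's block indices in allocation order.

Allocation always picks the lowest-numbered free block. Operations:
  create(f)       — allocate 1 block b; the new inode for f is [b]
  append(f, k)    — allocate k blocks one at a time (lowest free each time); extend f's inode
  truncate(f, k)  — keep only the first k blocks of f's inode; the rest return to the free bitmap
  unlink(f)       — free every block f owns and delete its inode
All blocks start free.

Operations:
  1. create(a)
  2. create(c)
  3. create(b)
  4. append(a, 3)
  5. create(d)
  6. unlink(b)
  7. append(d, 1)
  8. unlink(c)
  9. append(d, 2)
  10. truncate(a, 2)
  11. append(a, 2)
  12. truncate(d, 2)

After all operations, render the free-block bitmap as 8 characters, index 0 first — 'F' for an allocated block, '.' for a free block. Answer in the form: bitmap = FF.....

create(a): bitmap=F....... | a=[0]
create(c): bitmap=FF...... | a=[0] c=[1]
create(b): bitmap=FFF..... | a=[0] b=[2] c=[1]
append(a, 3): bitmap=FFFFFF.. | a=[0, 3, 4, 5] b=[2] c=[1]
create(d): bitmap=FFFFFFF. | a=[0, 3, 4, 5] b=[2] c=[1] d=[6]
unlink(b): bitmap=FF.FFFF. | a=[0, 3, 4, 5] c=[1] d=[6]
append(d, 1): bitmap=FFFFFFF. | a=[0, 3, 4, 5] c=[1] d=[6, 2]
unlink(c): bitmap=F.FFFFF. | a=[0, 3, 4, 5] d=[6, 2]
append(d, 2): bitmap=FFFFFFFF | a=[0, 3, 4, 5] d=[6, 2, 1, 7]
truncate(a, 2): bitmap=FFFF..FF | a=[0, 3] d=[6, 2, 1, 7]
append(a, 2): bitmap=FFFFFFFF | a=[0, 3, 4, 5] d=[6, 2, 1, 7]
truncate(d, 2): bitmap=F.FFFFF. | a=[0, 3, 4, 5] d=[6, 2]

bitmap = F.FFFFF.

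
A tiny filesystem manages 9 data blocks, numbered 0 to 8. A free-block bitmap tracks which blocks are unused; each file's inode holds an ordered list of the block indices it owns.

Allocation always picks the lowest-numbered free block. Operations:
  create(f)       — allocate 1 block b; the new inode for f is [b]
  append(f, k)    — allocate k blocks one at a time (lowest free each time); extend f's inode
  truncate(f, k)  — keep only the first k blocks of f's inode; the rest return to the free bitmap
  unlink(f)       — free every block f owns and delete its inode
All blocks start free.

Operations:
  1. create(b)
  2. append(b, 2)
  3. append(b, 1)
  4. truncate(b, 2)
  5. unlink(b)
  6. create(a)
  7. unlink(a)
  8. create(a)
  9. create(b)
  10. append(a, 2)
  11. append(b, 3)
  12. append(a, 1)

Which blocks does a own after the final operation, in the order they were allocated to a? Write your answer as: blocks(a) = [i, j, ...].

blocks(a) = [0, 2, 3, 7]

[1] create(b) — b=0 (map F........)
[2] append(b, 2) — b=0,1,2 (map FFF......)
[3] append(b, 1) — b=0,1,2,3 (map FFFF.....)
[4] truncate(b, 2) — b=0,1 (map FF.......)
[5] unlink(b) —  (map .........)
[6] create(a) — a=0 (map F........)
[7] unlink(a) —  (map .........)
[8] create(a) — a=0 (map F........)
[9] create(b) — a=0 b=1 (map FF.......)
[10] append(a, 2) — a=0,2,3 b=1 (map FFFF.....)
[11] append(b, 3) — a=0,2,3 b=1,4,5,6 (map FFFFFFF..)
[12] append(a, 1) — a=0,2,3,7 b=1,4,5,6 (map FFFFFFFF.)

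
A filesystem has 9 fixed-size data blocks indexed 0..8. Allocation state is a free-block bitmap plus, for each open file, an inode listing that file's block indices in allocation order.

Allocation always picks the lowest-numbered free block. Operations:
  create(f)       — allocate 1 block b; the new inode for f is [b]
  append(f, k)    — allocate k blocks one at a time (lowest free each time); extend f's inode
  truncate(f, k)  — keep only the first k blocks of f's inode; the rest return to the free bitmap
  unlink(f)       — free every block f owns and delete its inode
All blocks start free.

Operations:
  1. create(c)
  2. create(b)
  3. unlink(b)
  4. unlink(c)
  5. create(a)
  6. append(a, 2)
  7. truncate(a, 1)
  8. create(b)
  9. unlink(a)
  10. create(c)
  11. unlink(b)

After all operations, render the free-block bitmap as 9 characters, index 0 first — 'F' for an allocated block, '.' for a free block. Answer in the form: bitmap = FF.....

[1] create(c) — c=0 (map F........)
[2] create(b) — b=1 c=0 (map FF.......)
[3] unlink(b) — c=0 (map F........)
[4] unlink(c) —  (map .........)
[5] create(a) — a=0 (map F........)
[6] append(a, 2) — a=0,1,2 (map FFF......)
[7] truncate(a, 1) — a=0 (map F........)
[8] create(b) — a=0 b=1 (map FF.......)
[9] unlink(a) — b=1 (map .F.......)
[10] create(c) — b=1 c=0 (map FF.......)
[11] unlink(b) — c=0 (map F........)

bitmap = F........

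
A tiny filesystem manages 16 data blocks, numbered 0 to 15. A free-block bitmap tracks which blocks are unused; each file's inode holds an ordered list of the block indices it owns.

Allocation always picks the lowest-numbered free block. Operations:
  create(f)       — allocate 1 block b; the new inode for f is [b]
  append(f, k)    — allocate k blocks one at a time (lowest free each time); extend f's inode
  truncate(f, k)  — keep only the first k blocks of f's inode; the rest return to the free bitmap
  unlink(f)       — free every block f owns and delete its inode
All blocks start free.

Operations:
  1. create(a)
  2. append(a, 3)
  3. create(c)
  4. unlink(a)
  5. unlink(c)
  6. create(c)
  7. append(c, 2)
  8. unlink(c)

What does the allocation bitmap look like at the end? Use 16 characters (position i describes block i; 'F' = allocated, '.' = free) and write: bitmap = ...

  1. create(a)  ⇒  F...............  {a→[0]}
  2. append(a, 3)  ⇒  FFFF............  {a→[0, 1, 2, 3]}
  3. create(c)  ⇒  FFFFF...........  {a→[0, 1, 2, 3]; c→[4]}
  4. unlink(a)  ⇒  ....F...........  {c→[4]}
  5. unlink(c)  ⇒  ................  {}
  6. create(c)  ⇒  F...............  {c→[0]}
  7. append(c, 2)  ⇒  FFF.............  {c→[0, 1, 2]}
  8. unlink(c)  ⇒  ................  {}

bitmap = ................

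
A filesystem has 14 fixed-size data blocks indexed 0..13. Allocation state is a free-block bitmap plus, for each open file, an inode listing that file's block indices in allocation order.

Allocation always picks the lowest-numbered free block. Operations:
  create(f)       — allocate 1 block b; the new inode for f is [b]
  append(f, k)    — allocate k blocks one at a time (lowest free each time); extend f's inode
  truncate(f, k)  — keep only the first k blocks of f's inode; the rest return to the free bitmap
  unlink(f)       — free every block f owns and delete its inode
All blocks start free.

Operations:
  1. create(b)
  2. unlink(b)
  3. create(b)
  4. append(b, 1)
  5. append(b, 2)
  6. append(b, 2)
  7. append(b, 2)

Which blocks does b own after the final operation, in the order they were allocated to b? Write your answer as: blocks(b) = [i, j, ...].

blocks(b) = [0, 1, 2, 3, 4, 5, 6, 7]

  1. create(b)  ⇒  F.............  {b→[0]}
  2. unlink(b)  ⇒  ..............  {}
  3. create(b)  ⇒  F.............  {b→[0]}
  4. append(b, 1)  ⇒  FF............  {b→[0, 1]}
  5. append(b, 2)  ⇒  FFFF..........  {b→[0, 1, 2, 3]}
  6. append(b, 2)  ⇒  FFFFFF........  {b→[0, 1, 2, 3, 4, 5]}
  7. append(b, 2)  ⇒  FFFFFFFF......  {b→[0, 1, 2, 3, 4, 5, 6, 7]}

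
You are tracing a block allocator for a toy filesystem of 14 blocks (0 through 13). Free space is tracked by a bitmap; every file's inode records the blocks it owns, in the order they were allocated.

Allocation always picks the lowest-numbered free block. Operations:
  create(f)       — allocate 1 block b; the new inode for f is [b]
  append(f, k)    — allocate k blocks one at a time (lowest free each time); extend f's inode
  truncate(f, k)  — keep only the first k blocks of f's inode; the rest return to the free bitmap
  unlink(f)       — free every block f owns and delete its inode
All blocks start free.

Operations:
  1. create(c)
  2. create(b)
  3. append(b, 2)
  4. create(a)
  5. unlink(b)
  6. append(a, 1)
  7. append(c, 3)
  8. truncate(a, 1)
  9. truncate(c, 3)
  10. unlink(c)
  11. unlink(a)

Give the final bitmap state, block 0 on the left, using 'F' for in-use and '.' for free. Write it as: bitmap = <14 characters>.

after create(c) → c:[0]  free=[F.............]
after create(b) → b:[1], c:[0]  free=[FF............]
after append(b, 2) → b:[1, 2, 3], c:[0]  free=[FFFF..........]
after create(a) → a:[4], b:[1, 2, 3], c:[0]  free=[FFFFF.........]
after unlink(b) → a:[4], c:[0]  free=[F...F.........]
after append(a, 1) → a:[4, 1], c:[0]  free=[FF..F.........]
after append(c, 3) → a:[4, 1], c:[0, 2, 3, 5]  free=[FFFFFF........]
after truncate(a, 1) → a:[4], c:[0, 2, 3, 5]  free=[F.FFFF........]
after truncate(c, 3) → a:[4], c:[0, 2, 3]  free=[F.FFF.........]
after unlink(c) → a:[4]  free=[....F.........]
after unlink(a) →   free=[..............]

bitmap = ..............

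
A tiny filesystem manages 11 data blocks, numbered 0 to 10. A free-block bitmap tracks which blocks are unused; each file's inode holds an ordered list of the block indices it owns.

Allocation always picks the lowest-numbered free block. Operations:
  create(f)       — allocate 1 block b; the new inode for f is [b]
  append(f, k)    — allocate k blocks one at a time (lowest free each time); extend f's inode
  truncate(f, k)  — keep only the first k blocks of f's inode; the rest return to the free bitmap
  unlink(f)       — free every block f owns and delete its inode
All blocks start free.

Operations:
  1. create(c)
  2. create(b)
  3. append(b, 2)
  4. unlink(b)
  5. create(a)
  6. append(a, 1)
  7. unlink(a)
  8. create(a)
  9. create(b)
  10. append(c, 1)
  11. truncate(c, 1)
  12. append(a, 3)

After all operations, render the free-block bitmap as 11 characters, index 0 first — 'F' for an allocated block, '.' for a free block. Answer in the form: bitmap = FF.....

[1] create(c) — c=0 (map F..........)
[2] create(b) — b=1 c=0 (map FF.........)
[3] append(b, 2) — b=1,2,3 c=0 (map FFFF.......)
[4] unlink(b) — c=0 (map F..........)
[5] create(a) — a=1 c=0 (map FF.........)
[6] append(a, 1) — a=1,2 c=0 (map FFF........)
[7] unlink(a) — c=0 (map F..........)
[8] create(a) — a=1 c=0 (map FF.........)
[9] create(b) — a=1 b=2 c=0 (map FFF........)
[10] append(c, 1) — a=1 b=2 c=0,3 (map FFFF.......)
[11] truncate(c, 1) — a=1 b=2 c=0 (map FFF........)
[12] append(a, 3) — a=1,3,4,5 b=2 c=0 (map FFFFFF.....)

bitmap = FFFFFF.....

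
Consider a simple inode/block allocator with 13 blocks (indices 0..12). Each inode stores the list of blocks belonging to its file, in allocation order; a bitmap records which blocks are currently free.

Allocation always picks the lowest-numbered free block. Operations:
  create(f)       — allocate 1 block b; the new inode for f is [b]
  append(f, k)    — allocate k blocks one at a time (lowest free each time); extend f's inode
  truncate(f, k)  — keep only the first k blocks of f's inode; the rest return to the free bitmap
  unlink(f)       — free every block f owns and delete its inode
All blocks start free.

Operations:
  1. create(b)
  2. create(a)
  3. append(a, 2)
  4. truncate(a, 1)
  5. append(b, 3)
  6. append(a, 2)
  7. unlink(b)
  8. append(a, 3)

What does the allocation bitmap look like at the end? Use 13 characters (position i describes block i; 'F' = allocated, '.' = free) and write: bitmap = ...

bitmap = FFFF.FF......

[1] create(b) — b=0 (map F............)
[2] create(a) — a=1 b=0 (map FF...........)
[3] append(a, 2) — a=1,2,3 b=0 (map FFFF.........)
[4] truncate(a, 1) — a=1 b=0 (map FF...........)
[5] append(b, 3) — a=1 b=0,2,3,4 (map FFFFF........)
[6] append(a, 2) — a=1,5,6 b=0,2,3,4 (map FFFFFFF......)
[7] unlink(b) — a=1,5,6 (map .F...FF......)
[8] append(a, 3) — a=1,5,6,0,2,3 (map FFFF.FF......)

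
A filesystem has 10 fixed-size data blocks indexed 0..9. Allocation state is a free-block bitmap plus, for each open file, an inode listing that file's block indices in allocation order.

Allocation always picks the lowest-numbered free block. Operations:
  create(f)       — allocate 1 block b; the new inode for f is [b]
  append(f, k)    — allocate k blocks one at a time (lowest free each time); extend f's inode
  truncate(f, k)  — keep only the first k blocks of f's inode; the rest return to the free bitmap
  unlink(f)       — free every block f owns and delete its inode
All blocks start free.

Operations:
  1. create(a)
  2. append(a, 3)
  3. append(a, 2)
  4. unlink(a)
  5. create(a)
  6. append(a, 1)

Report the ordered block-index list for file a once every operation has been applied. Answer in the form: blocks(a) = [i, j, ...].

blocks(a) = [0, 1]

create(a): bitmap=F......... | a=[0]
append(a, 3): bitmap=FFFF...... | a=[0, 1, 2, 3]
append(a, 2): bitmap=FFFFFF.... | a=[0, 1, 2, 3, 4, 5]
unlink(a): bitmap=.......... | 
create(a): bitmap=F......... | a=[0]
append(a, 1): bitmap=FF........ | a=[0, 1]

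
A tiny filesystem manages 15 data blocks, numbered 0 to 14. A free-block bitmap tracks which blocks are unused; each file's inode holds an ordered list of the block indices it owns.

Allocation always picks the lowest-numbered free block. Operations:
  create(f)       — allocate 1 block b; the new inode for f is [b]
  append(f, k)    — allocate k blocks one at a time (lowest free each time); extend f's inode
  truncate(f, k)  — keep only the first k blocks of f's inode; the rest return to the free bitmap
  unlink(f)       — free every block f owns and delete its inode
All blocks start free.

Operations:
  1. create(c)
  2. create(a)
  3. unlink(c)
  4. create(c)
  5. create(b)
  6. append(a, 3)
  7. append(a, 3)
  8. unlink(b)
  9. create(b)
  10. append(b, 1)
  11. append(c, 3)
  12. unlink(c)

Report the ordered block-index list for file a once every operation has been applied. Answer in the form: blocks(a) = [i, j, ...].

  1. create(c)  ⇒  F..............  {c→[0]}
  2. create(a)  ⇒  FF.............  {a→[1]; c→[0]}
  3. unlink(c)  ⇒  .F.............  {a→[1]}
  4. create(c)  ⇒  FF.............  {a→[1]; c→[0]}
  5. create(b)  ⇒  FFF............  {a→[1]; b→[2]; c→[0]}
  6. append(a, 3)  ⇒  FFFFFF.........  {a→[1, 3, 4, 5]; b→[2]; c→[0]}
  7. append(a, 3)  ⇒  FFFFFFFFF......  {a→[1, 3, 4, 5, 6, 7, 8]; b→[2]; c→[0]}
  8. unlink(b)  ⇒  FF.FFFFFF......  {a→[1, 3, 4, 5, 6, 7, 8]; c→[0]}
  9. create(b)  ⇒  FFFFFFFFF......  {a→[1, 3, 4, 5, 6, 7, 8]; b→[2]; c→[0]}
  10. append(b, 1)  ⇒  FFFFFFFFFF.....  {a→[1, 3, 4, 5, 6, 7, 8]; b→[2, 9]; c→[0]}
  11. append(c, 3)  ⇒  FFFFFFFFFFFFF..  {a→[1, 3, 4, 5, 6, 7, 8]; b→[2, 9]; c→[0, 10, 11, 12]}
  12. unlink(c)  ⇒  .FFFFFFFFF.....  {a→[1, 3, 4, 5, 6, 7, 8]; b→[2, 9]}

blocks(a) = [1, 3, 4, 5, 6, 7, 8]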